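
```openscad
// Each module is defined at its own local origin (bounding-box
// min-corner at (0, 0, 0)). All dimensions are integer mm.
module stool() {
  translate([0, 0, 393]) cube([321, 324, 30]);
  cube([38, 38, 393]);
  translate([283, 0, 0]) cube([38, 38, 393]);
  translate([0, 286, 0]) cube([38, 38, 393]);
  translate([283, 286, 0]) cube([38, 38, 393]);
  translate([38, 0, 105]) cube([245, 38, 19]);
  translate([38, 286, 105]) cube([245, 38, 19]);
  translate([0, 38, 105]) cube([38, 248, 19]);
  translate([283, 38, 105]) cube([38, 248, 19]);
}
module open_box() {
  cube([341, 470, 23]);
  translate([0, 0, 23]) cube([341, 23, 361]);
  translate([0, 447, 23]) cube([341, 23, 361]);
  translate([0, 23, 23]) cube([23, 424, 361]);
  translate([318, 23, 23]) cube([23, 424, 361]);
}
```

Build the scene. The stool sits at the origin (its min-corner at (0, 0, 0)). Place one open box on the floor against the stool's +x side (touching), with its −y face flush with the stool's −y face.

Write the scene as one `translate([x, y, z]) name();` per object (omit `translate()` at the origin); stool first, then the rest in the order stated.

stool();
translate([321, 0, 0]) open_box();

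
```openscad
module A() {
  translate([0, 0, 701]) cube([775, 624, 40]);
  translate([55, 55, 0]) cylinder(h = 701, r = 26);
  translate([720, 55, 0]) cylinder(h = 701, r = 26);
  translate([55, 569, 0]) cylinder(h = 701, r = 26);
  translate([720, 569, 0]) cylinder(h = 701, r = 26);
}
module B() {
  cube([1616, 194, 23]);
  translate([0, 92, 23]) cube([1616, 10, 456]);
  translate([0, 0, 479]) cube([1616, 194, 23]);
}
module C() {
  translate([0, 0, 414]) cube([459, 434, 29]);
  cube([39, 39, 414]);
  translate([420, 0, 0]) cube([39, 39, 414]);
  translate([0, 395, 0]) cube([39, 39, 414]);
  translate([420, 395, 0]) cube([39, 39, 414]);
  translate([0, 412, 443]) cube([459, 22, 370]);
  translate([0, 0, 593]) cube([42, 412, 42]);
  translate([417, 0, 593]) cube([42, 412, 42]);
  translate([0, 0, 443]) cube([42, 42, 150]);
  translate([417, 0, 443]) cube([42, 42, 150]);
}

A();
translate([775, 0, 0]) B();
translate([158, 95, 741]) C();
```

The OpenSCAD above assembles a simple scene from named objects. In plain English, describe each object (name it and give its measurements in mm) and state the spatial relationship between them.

A is a rectangular dining table. The top is 775×624×40 mm with its upper surface at z = 741 mm. It stands on four round legs of 52 mm diameter, each leg's bounding box inset 29 mm from the nearest pair of top edges, running from the floor to the underside of the top.

B is an I-beam lying along x, 1616 mm long. Overall section height 502 mm. Two flanges 194 mm wide (y) and 23 mm thick, one on the floor and one at the top; a web 10 mm thick runs between them, centred on the flange width.

C is a chair. The seat is a 459×434×29 mm slab with its top at z = 443 mm, on four 39×39 mm corner legs (flush with the seat edges, standing on z = 0). A flat backrest 22 mm thick, 370 mm tall, spans the full seat width and rises from the seat top along its +y edge, rear face flush with the rear of the seat. Two armrests of 42×42 mm section run along each side from the seat's front edge to the front of the backrest, top faces 192 mm above the seat top and outer faces flush with the seat's x-edges; a 42×42 mm post under the front of each armrest stands on the seat at the front corner.

The I-beam is against the table's +x side, with their −y faces flush. The chair is on top of the table, centred.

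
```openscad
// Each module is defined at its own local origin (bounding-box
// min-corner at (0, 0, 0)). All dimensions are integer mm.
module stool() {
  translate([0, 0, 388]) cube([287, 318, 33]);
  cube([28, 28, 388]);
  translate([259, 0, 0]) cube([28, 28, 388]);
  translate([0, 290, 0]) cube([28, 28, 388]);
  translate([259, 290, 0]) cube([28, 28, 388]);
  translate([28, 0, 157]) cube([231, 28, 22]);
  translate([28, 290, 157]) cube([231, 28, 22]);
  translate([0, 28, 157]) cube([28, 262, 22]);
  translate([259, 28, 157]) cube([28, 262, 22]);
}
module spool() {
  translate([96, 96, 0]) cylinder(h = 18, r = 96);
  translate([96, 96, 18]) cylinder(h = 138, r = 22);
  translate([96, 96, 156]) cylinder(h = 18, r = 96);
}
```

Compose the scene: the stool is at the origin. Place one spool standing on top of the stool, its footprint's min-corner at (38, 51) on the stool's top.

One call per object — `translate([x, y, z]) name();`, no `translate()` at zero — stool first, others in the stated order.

stool();
translate([38, 51, 421]) spool();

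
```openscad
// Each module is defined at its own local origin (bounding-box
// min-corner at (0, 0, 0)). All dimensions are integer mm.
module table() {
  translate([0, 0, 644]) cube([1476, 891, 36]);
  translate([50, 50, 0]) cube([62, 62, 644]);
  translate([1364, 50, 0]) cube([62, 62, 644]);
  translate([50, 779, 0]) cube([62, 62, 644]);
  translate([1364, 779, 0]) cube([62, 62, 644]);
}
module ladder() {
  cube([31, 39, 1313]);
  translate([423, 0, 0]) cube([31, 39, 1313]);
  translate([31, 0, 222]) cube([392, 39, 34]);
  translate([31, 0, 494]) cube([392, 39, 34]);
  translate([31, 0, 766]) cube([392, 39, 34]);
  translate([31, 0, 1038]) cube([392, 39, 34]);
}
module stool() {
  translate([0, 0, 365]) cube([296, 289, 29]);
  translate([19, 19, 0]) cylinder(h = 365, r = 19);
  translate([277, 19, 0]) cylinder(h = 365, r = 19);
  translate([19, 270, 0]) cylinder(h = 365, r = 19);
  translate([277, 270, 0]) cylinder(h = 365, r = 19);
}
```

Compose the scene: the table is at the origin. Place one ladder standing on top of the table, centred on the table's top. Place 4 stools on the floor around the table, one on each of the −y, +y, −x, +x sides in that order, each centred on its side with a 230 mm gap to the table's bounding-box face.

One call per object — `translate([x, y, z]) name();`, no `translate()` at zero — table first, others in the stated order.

table();
translate([511, 426, 680]) ladder();
translate([590, -519, 0]) stool();
translate([590, 1121, 0]) stool();
translate([-526, 301, 0]) stool();
translate([1706, 301, 0]) stool();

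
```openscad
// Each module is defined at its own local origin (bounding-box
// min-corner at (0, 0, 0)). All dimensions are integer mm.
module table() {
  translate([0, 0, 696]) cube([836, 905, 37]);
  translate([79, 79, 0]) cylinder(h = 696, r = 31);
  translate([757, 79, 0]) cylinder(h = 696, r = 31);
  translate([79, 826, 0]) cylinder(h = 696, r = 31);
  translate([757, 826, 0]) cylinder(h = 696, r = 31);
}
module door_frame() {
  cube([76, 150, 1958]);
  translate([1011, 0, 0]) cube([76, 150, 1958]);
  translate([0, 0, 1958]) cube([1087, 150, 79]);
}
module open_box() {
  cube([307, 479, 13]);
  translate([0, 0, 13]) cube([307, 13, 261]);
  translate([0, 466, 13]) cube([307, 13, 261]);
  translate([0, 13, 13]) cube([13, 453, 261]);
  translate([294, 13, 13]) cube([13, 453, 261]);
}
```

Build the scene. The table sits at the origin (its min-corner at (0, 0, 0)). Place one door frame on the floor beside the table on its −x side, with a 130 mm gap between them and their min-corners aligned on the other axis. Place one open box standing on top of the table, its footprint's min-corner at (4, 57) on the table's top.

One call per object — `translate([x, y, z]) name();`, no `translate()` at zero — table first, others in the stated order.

table();
translate([-1217, 0, 0]) door_frame();
translate([4, 57, 733]) open_box();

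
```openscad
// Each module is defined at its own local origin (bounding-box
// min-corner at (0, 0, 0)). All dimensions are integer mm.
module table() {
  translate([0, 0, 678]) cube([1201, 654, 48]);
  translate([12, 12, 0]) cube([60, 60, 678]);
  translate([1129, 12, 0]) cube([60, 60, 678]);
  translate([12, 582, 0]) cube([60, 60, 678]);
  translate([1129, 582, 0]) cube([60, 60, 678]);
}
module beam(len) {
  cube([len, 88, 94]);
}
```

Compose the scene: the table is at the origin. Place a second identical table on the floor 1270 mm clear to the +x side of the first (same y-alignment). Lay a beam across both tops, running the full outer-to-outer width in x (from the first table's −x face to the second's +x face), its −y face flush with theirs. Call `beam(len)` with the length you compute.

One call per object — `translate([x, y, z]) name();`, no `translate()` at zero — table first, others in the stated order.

table();
translate([2471, 0, 0]) table();
translate([0, 0, 726]) beam(3672);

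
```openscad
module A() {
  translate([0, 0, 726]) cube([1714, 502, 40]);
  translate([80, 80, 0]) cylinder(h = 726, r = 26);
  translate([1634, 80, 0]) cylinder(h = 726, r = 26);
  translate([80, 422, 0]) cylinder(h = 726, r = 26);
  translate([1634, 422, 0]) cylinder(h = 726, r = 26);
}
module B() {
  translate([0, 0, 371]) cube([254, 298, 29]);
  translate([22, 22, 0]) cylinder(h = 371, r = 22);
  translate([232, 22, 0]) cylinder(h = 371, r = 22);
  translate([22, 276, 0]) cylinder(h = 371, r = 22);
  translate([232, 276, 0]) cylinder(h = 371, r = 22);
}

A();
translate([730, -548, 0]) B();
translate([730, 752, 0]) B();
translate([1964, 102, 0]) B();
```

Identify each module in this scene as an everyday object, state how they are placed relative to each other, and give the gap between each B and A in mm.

A is a table. B is a stool. Three stools sit around the table at the −y, +y, +x sides. The gap between each stool and the table is 250 mm.

Each stool's nearest face is 250 mm from the table's bounding box.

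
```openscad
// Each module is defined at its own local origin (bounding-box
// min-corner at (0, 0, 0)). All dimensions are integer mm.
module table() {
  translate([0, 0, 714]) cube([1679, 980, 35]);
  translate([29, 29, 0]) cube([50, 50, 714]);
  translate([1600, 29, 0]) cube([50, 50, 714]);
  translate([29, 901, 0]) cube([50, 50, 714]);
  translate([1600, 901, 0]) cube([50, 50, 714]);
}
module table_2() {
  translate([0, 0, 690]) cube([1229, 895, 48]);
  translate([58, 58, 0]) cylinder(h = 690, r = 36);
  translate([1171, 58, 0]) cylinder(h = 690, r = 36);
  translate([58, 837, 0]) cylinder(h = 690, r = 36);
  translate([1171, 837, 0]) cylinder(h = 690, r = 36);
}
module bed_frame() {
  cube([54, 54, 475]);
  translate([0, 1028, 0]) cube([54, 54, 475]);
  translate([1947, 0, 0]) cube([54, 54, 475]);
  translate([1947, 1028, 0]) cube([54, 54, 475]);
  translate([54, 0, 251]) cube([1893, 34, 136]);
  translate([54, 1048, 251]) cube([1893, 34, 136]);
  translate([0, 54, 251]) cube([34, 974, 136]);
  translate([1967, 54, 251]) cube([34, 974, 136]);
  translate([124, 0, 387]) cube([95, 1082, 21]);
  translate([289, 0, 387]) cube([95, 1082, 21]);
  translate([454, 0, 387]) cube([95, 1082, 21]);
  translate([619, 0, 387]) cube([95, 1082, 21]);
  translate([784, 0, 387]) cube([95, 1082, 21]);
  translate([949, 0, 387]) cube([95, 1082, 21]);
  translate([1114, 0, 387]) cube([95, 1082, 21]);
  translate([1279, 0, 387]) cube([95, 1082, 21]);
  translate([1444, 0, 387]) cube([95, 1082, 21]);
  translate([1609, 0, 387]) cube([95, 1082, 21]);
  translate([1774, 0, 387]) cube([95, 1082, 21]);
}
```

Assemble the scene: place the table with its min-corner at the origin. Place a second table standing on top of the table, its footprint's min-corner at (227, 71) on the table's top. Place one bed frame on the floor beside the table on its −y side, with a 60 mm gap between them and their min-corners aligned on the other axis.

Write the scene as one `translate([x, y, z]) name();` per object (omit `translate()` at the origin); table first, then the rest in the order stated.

table();
translate([227, 71, 749]) table_2();
translate([0, -1142, 0]) bed_frame();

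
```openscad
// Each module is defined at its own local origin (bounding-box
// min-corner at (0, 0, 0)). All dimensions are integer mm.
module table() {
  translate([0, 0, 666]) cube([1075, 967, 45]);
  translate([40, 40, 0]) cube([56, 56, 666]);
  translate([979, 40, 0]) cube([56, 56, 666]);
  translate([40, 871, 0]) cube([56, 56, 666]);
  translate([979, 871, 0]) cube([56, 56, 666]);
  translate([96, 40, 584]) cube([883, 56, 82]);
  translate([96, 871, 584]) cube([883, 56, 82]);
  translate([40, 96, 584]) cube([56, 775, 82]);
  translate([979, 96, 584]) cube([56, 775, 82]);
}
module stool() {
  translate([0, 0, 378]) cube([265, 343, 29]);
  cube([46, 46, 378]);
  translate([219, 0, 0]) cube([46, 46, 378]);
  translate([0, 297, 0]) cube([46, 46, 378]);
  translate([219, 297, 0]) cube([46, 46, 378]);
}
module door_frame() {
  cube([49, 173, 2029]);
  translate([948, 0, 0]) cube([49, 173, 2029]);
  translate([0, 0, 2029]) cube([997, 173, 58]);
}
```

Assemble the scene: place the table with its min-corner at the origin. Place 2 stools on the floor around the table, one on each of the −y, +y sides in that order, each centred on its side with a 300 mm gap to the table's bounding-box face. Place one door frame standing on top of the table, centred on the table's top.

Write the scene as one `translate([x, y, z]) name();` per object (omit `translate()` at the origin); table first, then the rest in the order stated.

table();
translate([405, -643, 0]) stool();
translate([405, 1267, 0]) stool();
translate([39, 397, 711]) door_frame();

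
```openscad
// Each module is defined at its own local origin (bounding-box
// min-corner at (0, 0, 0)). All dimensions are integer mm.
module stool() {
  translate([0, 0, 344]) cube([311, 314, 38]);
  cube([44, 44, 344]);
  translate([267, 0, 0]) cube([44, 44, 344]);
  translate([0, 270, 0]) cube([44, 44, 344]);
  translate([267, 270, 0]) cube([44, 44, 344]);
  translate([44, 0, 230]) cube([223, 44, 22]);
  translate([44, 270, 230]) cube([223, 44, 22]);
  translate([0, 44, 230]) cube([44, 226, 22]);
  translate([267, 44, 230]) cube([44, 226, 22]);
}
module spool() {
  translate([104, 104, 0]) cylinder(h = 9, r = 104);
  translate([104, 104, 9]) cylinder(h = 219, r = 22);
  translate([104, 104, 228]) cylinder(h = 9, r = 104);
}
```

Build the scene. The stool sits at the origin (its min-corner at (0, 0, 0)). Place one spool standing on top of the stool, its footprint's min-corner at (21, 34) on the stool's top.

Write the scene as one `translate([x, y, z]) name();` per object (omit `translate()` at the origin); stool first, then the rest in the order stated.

stool();
translate([21, 34, 382]) spool();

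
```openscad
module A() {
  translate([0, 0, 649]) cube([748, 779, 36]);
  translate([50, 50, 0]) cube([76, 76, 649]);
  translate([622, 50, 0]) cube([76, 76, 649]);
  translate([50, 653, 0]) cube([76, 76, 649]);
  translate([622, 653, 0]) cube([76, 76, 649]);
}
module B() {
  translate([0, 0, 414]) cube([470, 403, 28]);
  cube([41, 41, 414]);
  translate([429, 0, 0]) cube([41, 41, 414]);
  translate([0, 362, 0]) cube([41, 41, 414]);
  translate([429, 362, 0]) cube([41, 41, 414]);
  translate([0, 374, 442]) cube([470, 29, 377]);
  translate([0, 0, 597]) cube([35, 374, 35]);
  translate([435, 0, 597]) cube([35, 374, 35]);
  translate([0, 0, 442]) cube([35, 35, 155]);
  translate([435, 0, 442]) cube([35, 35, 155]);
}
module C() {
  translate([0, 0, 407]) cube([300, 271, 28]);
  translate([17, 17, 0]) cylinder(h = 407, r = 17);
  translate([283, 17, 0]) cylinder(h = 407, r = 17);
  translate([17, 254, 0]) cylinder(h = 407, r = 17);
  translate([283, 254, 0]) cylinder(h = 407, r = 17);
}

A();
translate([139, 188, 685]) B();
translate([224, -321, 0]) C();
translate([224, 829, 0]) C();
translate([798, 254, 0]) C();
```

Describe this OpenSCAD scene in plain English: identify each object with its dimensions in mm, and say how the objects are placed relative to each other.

A is a table with a 748×779 mm rectangular top, 36 mm thick, top surface at z = 685 mm, supported by four 76×76 mm square legs, each inset 50 mm from the nearest pair of top edges, running from the floor.

B is a chair. The seat is a 470×403×28 mm slab with its top at z = 442 mm, on four 41×41 mm corner legs (flush with the seat edges, standing on z = 0). A flat backrest 29 mm thick, 377 mm tall, spans the full seat width and rises from the seat top along its +y edge, rear face flush with the rear of the seat. Two armrests of 35×35 mm section run along each side from the seat's front edge to the front of the backrest, top faces 190 mm above the seat top and outer faces flush with the seat's x-edges; a 35×35 mm post under the front of each armrest stands on the seat at the front corner.

C is a four-legged stool. The seat is a 300×271×28 mm slab whose top surface is at z = 435 mm; four round legs, each 34 mm in diameter, run from the floor (z = 0) to the underside of the seat, each leg's axis is inset half a diameter from the nearest pair of seat edges (so the leg's bounding box is flush with the corner).

The chair is on top of the table, centred. Three stools sit around the table at the −y, +y, +x sides.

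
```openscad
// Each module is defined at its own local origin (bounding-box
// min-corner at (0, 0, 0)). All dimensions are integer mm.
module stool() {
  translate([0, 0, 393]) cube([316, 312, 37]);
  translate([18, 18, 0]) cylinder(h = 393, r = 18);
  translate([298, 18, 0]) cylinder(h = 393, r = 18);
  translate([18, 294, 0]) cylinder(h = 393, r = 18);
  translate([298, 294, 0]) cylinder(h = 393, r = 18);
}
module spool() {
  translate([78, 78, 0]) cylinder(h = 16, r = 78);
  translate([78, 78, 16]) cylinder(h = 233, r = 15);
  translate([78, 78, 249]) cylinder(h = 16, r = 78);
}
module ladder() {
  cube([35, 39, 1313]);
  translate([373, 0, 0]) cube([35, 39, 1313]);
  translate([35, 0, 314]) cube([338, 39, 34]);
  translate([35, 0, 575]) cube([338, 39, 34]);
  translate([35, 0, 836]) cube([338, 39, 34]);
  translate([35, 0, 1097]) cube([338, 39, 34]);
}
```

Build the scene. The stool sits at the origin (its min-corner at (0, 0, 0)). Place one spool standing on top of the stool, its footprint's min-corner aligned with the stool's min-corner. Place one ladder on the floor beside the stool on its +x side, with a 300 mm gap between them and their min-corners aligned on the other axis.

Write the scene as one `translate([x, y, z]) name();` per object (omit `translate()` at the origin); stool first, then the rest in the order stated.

stool();
translate([0, 0, 430]) spool();
translate([616, 0, 0]) ladder();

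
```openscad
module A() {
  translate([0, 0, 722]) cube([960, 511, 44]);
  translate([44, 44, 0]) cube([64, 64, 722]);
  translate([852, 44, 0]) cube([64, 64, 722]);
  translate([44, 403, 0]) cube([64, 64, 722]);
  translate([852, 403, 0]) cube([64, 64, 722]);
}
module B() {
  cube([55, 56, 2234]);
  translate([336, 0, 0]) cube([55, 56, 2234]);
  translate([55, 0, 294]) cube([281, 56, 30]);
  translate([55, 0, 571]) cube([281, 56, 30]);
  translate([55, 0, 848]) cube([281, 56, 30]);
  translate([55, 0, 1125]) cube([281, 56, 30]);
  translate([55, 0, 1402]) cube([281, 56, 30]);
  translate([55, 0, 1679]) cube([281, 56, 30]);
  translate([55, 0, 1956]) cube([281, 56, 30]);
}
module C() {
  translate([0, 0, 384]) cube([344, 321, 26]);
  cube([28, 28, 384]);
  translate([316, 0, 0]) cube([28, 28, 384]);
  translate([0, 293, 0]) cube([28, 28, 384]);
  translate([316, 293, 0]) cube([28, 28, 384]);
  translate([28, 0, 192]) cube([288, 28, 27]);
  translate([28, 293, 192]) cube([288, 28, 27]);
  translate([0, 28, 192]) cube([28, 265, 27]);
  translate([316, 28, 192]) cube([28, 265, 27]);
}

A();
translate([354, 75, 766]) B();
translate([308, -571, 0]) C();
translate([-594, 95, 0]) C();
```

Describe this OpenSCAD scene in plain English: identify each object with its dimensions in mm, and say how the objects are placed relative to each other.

A is a table: top 960 mm (x) × 511 mm (y), 44 mm thick, upper face at z = 766 mm, on four 64×64 mm square legs, each inset 44 mm from the nearest pair of top edges, running from z = 0 to the bottom of the top.

B is a straight ladder. Two 55×56 mm vertical rails, 2234 mm tall, stand 391 mm apart (outside-to-outside) with their front faces coplanar on the −y side. 7 rungs, each 56 mm deep and 30 mm tall, span between the inner faces of the rails, front faces flush with the rails. The lowest rung's underside is at z = 294 mm and rungs are spaced 277 mm apart (underside to underside).

C is a four-legged stool. The seat is a 344×321×26 mm slab whose top surface is at z = 410 mm; four square legs, each 28×28 mm in cross-section, run from the floor (z = 0) to the underside of the seat, each flush with a corner of the seat. Four stretchers, 28 mm wide and 27 mm tall, connect adjacent legs with their undersides at z = 192 mm, each running between the inner faces of the legs it joins and aligned with the legs' outer faces on the other axis.

The ladder is on top of the table. Two stools sit around the table at the −y, −x sides.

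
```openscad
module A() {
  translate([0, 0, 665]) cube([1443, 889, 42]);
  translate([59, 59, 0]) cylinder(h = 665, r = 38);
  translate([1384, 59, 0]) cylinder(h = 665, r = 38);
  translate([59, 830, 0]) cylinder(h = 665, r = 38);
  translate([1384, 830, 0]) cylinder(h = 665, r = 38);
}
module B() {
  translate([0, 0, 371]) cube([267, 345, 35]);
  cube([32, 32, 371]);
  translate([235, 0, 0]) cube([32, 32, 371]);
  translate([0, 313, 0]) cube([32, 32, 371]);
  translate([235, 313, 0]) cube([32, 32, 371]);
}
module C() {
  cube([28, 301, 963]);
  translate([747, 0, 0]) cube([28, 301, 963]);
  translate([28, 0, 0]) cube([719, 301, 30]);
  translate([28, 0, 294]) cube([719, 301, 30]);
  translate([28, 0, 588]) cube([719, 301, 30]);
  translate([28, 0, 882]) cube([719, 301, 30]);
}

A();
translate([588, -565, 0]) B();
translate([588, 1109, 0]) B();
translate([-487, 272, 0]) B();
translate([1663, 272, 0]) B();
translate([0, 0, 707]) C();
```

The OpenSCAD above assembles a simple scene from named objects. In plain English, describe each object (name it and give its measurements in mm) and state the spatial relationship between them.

A is a rectangular dining table. The top is 1443×889×42 mm with its upper surface at z = 707 mm. It stands on four round legs of 76 mm diameter, each leg's bounding box inset 21 mm from the nearest pair of top edges, running from the floor to the underside of the top.

B is a four-legged stool. The seat is 267×345 mm, 35 mm thick, top at z = 406 mm. It stands on four square legs, each 32×32 mm in cross-section, from z = 0 to the seat underside, each flush with a corner of the seat.

C is an open bookshelf. Two side panels, each 28 mm thick, 301 mm deep and 963 mm tall, stand 775 mm apart (outside-to-outside). Between them sit 4 shelves, each 30 mm thick and 301 mm deep, spanning the full gap between the sides. The bottom shelf rests on the floor (its underside at z = 0) and the clear gap between one shelf's top and the next shelf's underside is 264 mm.

Four stools sit around the table at the −y, +y, −x, +x sides. The bookshelf is on top of the table.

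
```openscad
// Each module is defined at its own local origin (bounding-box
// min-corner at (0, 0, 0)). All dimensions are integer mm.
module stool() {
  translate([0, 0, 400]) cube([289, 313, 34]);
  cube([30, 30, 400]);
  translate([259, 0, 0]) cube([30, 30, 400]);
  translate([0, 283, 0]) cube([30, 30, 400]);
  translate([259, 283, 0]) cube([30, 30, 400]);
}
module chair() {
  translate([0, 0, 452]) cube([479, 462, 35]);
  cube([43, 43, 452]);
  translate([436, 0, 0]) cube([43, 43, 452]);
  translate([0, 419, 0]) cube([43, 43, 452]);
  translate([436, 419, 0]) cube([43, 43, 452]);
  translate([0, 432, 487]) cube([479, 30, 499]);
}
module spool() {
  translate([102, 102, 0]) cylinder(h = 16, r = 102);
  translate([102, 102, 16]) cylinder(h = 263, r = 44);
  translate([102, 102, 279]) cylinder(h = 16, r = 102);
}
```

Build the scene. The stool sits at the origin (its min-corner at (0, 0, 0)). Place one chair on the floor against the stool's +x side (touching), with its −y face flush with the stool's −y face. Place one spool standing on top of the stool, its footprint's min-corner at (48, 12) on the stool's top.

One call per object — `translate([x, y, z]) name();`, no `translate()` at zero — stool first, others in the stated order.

stool();
translate([289, 0, 0]) chair();
translate([48, 12, 434]) spool();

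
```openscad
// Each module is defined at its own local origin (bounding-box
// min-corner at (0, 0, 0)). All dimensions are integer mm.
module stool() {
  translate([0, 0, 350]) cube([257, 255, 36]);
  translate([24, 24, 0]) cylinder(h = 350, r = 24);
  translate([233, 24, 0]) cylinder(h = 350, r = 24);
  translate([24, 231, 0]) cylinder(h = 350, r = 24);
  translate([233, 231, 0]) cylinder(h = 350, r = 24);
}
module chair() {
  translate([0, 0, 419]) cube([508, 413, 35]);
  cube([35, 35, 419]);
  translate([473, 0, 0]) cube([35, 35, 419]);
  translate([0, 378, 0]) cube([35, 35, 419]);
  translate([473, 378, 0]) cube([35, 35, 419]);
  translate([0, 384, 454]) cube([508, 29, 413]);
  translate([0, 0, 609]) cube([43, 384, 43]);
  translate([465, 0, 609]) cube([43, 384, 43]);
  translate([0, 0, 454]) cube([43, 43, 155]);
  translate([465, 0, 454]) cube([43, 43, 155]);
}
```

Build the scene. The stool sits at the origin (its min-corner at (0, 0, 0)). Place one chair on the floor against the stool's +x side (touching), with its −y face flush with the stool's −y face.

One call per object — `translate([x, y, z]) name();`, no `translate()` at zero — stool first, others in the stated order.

stool();
translate([257, 0, 0]) chair();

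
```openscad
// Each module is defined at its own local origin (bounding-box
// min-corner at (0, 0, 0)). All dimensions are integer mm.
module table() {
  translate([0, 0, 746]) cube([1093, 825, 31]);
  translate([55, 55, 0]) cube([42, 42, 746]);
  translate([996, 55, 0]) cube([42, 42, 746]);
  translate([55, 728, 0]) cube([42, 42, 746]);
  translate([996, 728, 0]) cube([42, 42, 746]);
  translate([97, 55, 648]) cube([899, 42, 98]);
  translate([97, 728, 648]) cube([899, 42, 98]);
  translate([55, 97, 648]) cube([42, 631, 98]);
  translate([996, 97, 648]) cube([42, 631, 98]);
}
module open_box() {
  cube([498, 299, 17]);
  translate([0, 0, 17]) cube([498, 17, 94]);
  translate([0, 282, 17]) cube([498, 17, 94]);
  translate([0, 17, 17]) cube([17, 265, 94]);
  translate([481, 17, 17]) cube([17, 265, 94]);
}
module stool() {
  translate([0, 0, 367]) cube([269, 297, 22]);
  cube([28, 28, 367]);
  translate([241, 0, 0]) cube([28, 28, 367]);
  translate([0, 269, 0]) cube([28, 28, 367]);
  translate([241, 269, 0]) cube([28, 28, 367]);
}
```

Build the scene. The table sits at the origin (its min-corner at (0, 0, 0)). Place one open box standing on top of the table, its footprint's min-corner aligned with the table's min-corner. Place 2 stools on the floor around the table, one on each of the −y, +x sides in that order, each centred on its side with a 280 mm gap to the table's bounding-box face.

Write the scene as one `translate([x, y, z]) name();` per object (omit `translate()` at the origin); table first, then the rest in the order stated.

table();
translate([0, 0, 777]) open_box();
translate([412, -577, 0]) stool();
translate([1373, 264, 0]) stool();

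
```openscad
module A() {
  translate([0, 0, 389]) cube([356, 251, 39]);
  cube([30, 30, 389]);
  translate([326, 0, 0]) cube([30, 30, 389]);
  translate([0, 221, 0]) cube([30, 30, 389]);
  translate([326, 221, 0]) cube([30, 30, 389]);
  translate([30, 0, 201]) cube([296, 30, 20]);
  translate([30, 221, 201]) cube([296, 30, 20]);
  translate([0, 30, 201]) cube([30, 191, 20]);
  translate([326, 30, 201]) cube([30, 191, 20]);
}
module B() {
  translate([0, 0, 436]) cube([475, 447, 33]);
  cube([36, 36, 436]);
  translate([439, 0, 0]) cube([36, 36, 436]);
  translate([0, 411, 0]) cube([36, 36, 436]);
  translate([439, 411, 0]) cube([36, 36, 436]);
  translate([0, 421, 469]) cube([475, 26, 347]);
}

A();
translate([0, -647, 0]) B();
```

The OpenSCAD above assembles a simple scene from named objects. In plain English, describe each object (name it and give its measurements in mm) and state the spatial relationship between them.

A is a four-legged stool. The seat is a 356×251×39 mm slab whose top surface is at z = 428 mm; four square legs, each 30×30 mm in cross-section, run from the floor (z = 0) to the underside of the seat, each flush with a corner of the seat. Four stretchers, 30 mm wide and 20 mm tall, connect adjacent legs with their undersides at z = 201 mm, each running between the inner faces of the legs it joins and aligned with the legs' outer faces on the other axis.

B is a chair: 475×447 mm seat, 33 mm thick, top at z = 469 mm, on four 36 mm square corner legs flush with the seat edges. A 26 mm thick backrest slab spans the full seat width, extending 347 mm above the seat top, its back face flush with the seat's +y edge.

The chair is on the floor beside the stool on its −y side.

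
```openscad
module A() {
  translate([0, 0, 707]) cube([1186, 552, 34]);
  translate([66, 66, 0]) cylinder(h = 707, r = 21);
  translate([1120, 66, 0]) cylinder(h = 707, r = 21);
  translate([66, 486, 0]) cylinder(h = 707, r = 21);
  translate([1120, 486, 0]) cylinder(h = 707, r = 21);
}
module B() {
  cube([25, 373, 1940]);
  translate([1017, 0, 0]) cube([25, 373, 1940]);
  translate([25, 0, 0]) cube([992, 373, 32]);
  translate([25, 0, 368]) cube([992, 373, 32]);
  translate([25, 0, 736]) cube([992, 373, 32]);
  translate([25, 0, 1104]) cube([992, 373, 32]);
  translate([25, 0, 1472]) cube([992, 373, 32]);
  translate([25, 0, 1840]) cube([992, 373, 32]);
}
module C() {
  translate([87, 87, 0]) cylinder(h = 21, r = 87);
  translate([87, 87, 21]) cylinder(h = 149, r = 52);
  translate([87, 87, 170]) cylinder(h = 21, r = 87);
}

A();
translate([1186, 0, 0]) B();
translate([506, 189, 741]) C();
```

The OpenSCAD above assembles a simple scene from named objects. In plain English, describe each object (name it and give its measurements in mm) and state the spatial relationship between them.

A is a table with a 1186×552 mm rectangular top, 34 mm thick, top surface at z = 741 mm, supported by four round legs of 42 mm diameter, each leg's bounding box inset 45 mm from the nearest pair of top edges, running from the floor.

B is an open bookshelf. Two side panels, each 25 mm thick, 373 mm deep and 1940 mm tall, stand 1042 mm apart (outside-to-outside). Between them sit 6 shelves, each 32 mm thick and 373 mm deep, spanning the full gap between the sides. The bottom shelf rests on the floor (its underside at z = 0) and the clear gap between one shelf's top and the next shelf's underside is 336 mm.

C is a spool: two coaxial disc flanges of radius 87 mm and thickness 21 mm, joined by a core cylinder of radius 52 mm and height 149 mm. The lower flange rests on z = 0 and the three cylinders share a vertical axis.

The bookshelf is against the table's +x side, with their −y faces flush. The spool is on top of the table, centred.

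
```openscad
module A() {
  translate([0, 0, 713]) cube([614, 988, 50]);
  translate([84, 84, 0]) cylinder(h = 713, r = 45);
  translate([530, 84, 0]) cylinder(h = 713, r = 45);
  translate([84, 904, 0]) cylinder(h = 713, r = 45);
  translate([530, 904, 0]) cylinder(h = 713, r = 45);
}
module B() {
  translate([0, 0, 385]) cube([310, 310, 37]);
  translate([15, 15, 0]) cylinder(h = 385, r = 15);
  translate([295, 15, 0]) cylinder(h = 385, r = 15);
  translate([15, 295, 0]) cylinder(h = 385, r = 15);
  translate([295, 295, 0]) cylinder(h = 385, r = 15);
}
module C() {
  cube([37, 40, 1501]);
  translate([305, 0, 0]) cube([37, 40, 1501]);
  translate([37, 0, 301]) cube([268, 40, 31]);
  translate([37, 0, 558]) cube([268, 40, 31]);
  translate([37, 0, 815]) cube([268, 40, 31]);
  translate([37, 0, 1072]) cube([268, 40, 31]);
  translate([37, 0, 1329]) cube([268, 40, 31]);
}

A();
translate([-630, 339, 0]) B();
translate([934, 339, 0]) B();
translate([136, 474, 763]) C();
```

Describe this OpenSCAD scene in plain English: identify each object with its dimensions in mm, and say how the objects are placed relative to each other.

A is a rectangular dining table. The top is 614×988×50 mm with its upper surface at z = 763 mm. It stands on four round legs of 90 mm diameter, each leg's bounding box inset 39 mm from the nearest pair of top edges, running from the floor to the underside of the top.

B is a simple wooden stool: a rectangular seat 310 mm (x) by 310 mm (y), 37 mm thick, top face at z = 422 mm, on four round legs, each 30 mm in diameter. The legs rest on z = 0, each leg's axis is inset half a diameter from the nearest pair of seat edges (so the leg's bounding box is flush with the corner).

C is a wooden ladder with two side rails of 37×40 mm section and 1501 mm height, set 342 mm apart overall. Between them run 5 rectangular rungs (40 mm deep, 31 mm thick), front faces flush with the rails' −y face. The bottom of the first rung is 301 mm above the floor and each subsequent rung is 257 mm higher than the one below.

Two stools sit around the table at the −x, +x sides. The ladder is on top of the table, centred.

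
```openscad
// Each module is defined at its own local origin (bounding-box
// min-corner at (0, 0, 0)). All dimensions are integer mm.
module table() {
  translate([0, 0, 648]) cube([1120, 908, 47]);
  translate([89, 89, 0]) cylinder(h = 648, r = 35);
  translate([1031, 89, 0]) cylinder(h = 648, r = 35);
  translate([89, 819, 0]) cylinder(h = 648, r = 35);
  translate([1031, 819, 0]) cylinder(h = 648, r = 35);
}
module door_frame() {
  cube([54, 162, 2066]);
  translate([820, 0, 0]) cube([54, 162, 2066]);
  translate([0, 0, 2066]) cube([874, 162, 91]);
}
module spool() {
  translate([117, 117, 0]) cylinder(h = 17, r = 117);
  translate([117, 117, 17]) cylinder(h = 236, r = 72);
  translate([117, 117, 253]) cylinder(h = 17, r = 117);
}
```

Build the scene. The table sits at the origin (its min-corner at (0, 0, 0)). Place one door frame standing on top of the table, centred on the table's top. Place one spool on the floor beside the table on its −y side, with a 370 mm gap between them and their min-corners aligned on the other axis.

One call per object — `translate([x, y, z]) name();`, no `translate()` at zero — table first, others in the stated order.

table();
translate([123, 373, 695]) door_frame();
translate([0, -604, 0]) spool();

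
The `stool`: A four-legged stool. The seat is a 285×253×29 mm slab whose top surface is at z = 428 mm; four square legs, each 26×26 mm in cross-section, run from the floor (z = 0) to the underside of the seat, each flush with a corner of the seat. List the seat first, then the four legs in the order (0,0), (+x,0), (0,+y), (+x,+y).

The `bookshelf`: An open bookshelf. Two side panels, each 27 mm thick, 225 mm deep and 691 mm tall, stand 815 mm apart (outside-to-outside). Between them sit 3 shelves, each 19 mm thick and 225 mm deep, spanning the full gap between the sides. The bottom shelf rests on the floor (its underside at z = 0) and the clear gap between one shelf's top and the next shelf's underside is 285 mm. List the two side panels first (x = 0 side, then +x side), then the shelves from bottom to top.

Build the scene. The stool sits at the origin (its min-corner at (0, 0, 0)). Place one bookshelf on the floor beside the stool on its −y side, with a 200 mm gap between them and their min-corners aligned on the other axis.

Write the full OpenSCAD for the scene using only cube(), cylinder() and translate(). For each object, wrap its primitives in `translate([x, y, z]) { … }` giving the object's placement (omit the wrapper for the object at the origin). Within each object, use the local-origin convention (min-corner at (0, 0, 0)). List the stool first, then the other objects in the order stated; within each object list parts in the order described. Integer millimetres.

translate([0, 0, 399]) cube([285, 253, 29]);
cube([26, 26, 399]);
translate([259, 0, 0]) cube([26, 26, 399]);
translate([0, 227, 0]) cube([26, 26, 399]);
translate([259, 227, 0]) cube([26, 26, 399]);
translate([0, -425, 0]) {
  cube([27, 225, 691]);
  translate([788, 0, 0]) cube([27, 225, 691]);
  translate([27, 0, 0]) cube([761, 225, 19]);
  translate([27, 0, 304]) cube([761, 225, 19]);
  translate([27, 0, 608]) cube([761, 225, 19]);
}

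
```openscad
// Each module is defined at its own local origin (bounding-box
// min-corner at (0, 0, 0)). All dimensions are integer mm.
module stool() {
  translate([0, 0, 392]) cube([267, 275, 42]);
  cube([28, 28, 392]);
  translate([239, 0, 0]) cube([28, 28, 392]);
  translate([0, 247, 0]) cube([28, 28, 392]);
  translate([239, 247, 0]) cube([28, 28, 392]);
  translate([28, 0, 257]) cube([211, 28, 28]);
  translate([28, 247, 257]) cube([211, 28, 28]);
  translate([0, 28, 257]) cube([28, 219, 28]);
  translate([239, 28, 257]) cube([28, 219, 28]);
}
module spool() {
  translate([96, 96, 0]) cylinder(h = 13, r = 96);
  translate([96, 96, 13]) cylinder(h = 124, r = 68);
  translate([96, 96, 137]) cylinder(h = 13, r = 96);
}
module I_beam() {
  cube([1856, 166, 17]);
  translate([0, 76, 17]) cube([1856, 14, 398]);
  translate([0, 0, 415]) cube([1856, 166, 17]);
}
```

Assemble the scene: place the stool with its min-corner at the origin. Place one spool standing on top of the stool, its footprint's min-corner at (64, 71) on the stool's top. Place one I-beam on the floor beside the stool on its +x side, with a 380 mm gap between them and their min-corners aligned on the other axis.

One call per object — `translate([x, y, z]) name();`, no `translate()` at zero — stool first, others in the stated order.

stool();
translate([64, 71, 434]) spool();
translate([647, 0, 0]) I_beam();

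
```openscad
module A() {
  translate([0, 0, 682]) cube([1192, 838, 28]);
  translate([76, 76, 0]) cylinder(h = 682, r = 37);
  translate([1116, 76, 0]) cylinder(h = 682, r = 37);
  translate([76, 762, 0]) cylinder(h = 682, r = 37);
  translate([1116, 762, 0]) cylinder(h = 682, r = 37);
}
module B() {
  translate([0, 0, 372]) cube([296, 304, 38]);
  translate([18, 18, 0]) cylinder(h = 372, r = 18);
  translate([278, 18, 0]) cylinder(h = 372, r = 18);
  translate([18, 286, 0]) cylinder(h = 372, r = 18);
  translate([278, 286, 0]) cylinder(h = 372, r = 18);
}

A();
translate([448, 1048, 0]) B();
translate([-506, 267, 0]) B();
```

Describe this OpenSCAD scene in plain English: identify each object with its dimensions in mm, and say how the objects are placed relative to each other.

A is a table: top 1192 mm (x) × 838 mm (y), 28 mm thick, upper face at z = 710 mm, on four round legs of 74 mm diameter, each leg's bounding box inset 39 mm from the nearest pair of top edges, running from z = 0 to the bottom of the top.

B is a simple wooden stool: a rectangular seat 296 mm (x) by 304 mm (y), 38 mm thick, top face at z = 410 mm, on four round legs, each 36 mm in diameter. The legs rest on z = 0, each leg's axis is inset half a diameter from the nearest pair of seat edges (so the leg's bounding box is flush with the corner).

Two stools sit around the table at the +y, −x sides.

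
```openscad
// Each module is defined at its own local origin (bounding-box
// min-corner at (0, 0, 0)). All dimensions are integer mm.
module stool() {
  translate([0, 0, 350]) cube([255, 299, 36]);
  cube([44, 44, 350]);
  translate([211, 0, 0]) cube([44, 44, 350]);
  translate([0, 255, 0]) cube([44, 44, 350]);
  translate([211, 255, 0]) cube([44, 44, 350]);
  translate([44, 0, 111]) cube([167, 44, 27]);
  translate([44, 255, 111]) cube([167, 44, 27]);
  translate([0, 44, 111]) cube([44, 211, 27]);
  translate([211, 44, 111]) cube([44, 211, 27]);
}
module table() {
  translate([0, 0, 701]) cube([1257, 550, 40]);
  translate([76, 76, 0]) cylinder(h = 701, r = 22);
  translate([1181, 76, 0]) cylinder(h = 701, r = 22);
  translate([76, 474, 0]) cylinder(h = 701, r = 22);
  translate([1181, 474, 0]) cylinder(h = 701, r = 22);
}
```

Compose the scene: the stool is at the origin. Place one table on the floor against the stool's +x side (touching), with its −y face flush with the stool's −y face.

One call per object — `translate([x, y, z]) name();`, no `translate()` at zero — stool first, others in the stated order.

stool();
translate([255, 0, 0]) table();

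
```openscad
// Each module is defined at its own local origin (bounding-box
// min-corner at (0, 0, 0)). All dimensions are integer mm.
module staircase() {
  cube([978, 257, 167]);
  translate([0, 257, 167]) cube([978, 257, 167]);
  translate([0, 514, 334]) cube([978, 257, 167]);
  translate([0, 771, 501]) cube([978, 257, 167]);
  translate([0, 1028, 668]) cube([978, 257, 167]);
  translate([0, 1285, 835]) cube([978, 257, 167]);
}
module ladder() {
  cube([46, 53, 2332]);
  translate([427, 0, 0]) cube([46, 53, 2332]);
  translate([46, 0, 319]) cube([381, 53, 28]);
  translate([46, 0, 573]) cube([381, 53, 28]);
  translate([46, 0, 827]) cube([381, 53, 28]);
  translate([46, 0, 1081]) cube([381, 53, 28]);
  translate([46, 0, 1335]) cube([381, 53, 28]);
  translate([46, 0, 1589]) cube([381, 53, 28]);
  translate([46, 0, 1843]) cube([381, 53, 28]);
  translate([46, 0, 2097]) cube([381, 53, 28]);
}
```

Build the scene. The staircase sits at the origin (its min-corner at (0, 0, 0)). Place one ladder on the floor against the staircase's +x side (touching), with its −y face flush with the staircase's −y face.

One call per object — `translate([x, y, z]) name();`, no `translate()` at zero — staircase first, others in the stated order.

staircase();
translate([978, 0, 0]) ladder();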